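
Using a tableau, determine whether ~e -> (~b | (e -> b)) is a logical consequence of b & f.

Yes

Initial set: {T (b & f); F (~e -> (~b | (e -> b)))}.
T (b & f): α-rule — add T b, T f.
F (~e -> (~b | (e -> b))): α-rule — add T ~e, F (~b | (e -> b)).
F (~b | (e -> b)): α-rule — add F ~b, F (e -> b).
F (e -> b): α-rule — add T e, F b.
× closes — contains both e and ~e.
All 1 branch closes.
Every branch closed, so the premises entail the conclusion.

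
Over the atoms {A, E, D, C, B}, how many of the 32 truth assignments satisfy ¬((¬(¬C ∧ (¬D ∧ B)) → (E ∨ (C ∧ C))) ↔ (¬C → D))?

Initial set: {¬((¬(¬C ∧ (¬D ∧ B)) → (E ∨ (C ∧ C))) ↔ (¬C → D))}.
¬((¬(¬C ∧ (¬D ∧ B)) → (E ∨ (C ∧ C))) ↔ (¬C → D)): β-rule — branch into (¬(¬C ∧ (¬D ∧ B)) → (E ∨ (C ∧ C))), ¬(¬C → D)  //  ¬(¬(¬C ∧ (¬D ∧ B)) → (E ∨ (C ∧ C))), (¬C → D).
  branch 1 (add (¬(¬C ∧ (¬D ∧ B)) → (E ∨ (C ∧ C))), ¬(¬C → D)):
    ¬(¬C → D): α-rule — add ¬C, ¬D.
    (¬(¬C ∧ (¬D ∧ B)) → (E ∨ (C ∧ C))): β-rule — branch into ¬¬(¬C ∧ (¬D ∧ B))  //  (E ∨ (C ∧ C)).
      branch 1.1 (add ¬¬(¬C ∧ (¬D ∧ B))):
        ¬¬(¬C ∧ (¬D ∧ B)): α-rule — add ¬C, (¬D ∧ B).
        (¬D ∧ B): α-rule — add ¬D, B.
        ○ open, literals {B=true, C=false, D=false}.
      branch 1.2 (add (E ∨ (C ∧ C))):
        (E ∨ (C ∧ C)): β-rule — branch into E  //  (C ∧ C).
          branch 1.2.1 (add E):
            ○ open, literals {C=false, D=false, E=true}.
          branch 1.2.2 (add (C ∧ C)):
            (C ∧ C): α-rule — add C, C.
            × closes — contains both C and ¬C.
  branch 2 (add ¬(¬(¬C ∧ (¬D ∧ B)) → (E ∨ (C ∧ C))), (¬C → D)):
    ¬(¬(¬C ∧ (¬D ∧ B)) → (E ∨ (C ∧ C))): α-rule — add ¬(¬C ∧ (¬D ∧ B)), ¬(E ∨ (C ∧ C)).
    ¬(E ∨ (C ∧ C)): α-rule — add ¬E, ¬(C ∧ C).
    (¬C → D): β-rule — branch into ¬¬C  //  D.
      branch 2.1 (add ¬¬C):
        ¬(¬C ∧ (¬D ∧ B)): β-rule — branch into ¬¬C  //  ¬(¬D ∧ B).
          branch 2.1.1 (add ¬¬C):
            ¬(C ∧ C): β-rule — branch into ¬C  //  ¬C.
              branch 2.1.1.1 (add ¬C):
                × closes — contains both C and ¬C.
              branch 2.1.1.2 (add ¬C):
                × closes — contains both C and ¬C.
          branch 2.1.2 (add ¬(¬D ∧ B)):
            ¬(C ∧ C): β-rule — branch into ¬C  //  ¬C.
              branch 2.1.2.1 (add ¬C):
                × closes — contains both C and ¬C.
              branch 2.1.2.2 (add ¬C):
                × closes — contains both C and ¬C.
      branch 2.2 (add D):
        ¬(¬C ∧ (¬D ∧ B)): β-rule — branch into ¬¬C  //  ¬(¬D ∧ B).
          branch 2.2.1 (add ¬¬C):
            ¬(C ∧ C): β-rule — branch into ¬C  //  ¬C.
              branch 2.2.1.1 (add ¬C):
                × closes — contains both C and ¬C.
              branch 2.2.1.2 (add ¬C):
                × closes — contains both C and ¬C.
          branch 2.2.2 (add ¬(¬D ∧ B)):
            ¬(C ∧ C): β-rule — branch into ¬C  //  ¬C.
              branch 2.2.2.1 (add ¬C):
                ¬(¬D ∧ B): β-rule — branch into ¬¬D  //  ¬B.
                  branch 2.2.2.1.1 (add ¬¬D):
                    ○ open, literals {C=false, D=true, E=false}.
                  branch 2.2.2.1.2 (add ¬B):
                    ○ open, literals {B=false, C=false, D=true, E=false}.
              branch 2.2.2.2 (add ¬C):
                ¬(¬D ∧ B): β-rule — branch into ¬¬D  //  ¬B.
                  branch 2.2.2.2.1 (add ¬¬D):
                    ○ open, literals {C=false, D=true, E=false}.
                  branch 2.2.2.2.2 (add ¬B):
                    ○ open, literals {B=false, C=false, D=true, E=false}.
7 branches closed, 6 open.
Each open branch fixes some atoms; the unmentioned ones are free. Counting distinct full assignments: branch {B=true, C=false, D=false} (A, E) contributes 4 new; branch {C=false, D=false, E=true} (A, B) contributes 2 new; branch {C=false, D=true, E=false} (A, B) contributes 4 new; branch {B=false, C=false, D=true, E=false} (A) contributes 0 new; branch {C=false, D=true, E=false} (A, B) contributes 0 new; branch {B=false, C=false, D=true, E=false} (A) contributes 0 new. Total: 10.

10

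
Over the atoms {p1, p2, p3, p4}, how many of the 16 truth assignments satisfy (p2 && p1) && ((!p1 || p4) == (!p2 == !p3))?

Initial set: {((p2 && p1) && ((!p1 || p4) == (!p2 == !p3)))}.
((p2 && p1) && ((!p1 || p4) == (!p2 == !p3))): α-rule — add (p2 && p1), ((!p1 || p4) == (!p2 == !p3)).
(p2 && p1): α-rule — add p2, p1.
((!p1 || p4) == (!p2 == !p3)): β-rule — branch into (!p1 || p4), (!p2 == !p3)  //  !(!p1 || p4), !(!p2 == !p3).
  branch 1 (add (!p1 || p4), (!p2 == !p3)):
    (!p1 || p4): β-rule — branch into !p1  //  p4.
      branch 1.1 (add !p1):
        × closes — contains both p1 and !p1.
      branch 1.2 (add p4):
        (!p2 == !p3): β-rule — branch into !p2, !p3  //  !!p2, !!p3.
          branch 1.2.1 (add !p2, !p3):
            × closes — contains both p2 and !p2.
          branch 1.2.2 (add !!p2, !!p3):
            ○ open, literals {p1=true, p2=true, p3=true, p4=true}.
  branch 2 (add !(!p1 || p4), !(!p2 == !p3)):
    !(!p1 || p4): α-rule — add !!p1, !p4.
    !(!p2 == !p3): β-rule — branch into !p2, !!p3  //  !!p2, !p3.
      branch 2.1 (add !p2, !!p3):
        × closes — contains both p2 and !p2.
      branch 2.2 (add !!p2, !p3):
        ○ open, literals {p1=true, p2=true, p3=false, p4=false}.
3 branches closed, 2 open.
Each open branch fixes some atoms; the unmentioned ones are free. Counting distinct full assignments: branch {p1=true, p2=true, p3=true, p4=true} (none free) contributes 1 new; branch {p1=true, p2=true, p3=false, p4=false} (none free) contributes 1 new. Total: 2.

2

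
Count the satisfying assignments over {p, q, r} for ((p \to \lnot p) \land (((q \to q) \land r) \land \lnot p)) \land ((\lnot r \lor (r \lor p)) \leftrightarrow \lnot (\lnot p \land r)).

0

Initial set: {(((p \to \lnot p) \land (((q \to q) \land r) \land \lnot p)) \land ((\lnot r \lor (r \lor p)) \leftrightarrow \lnot (\lnot p \land r)))}.
(((p \to \lnot p) \land (((q \to q) \land r) \land \lnot p)) \land ((\lnot r \lor (r \lor p)) \leftrightarrow \lnot (\lnot p \land r))): α-rule — add ((p \to \lnot p) \land (((q \to q) \land r) \land \lnot p)), ((\lnot r \lor (r \lor p)) \leftrightarrow \lnot (\lnot p \land r)).
((p \to \lnot p) \land (((q \to q) \land r) \land \lnot p)): α-rule — add (p \to \lnot p), (((q \to q) \land r) \land \lnot p).
(((q \to q) \land r) \land \lnot p): α-rule — add ((q \to q) \land r), \lnot p.
((q \to q) \land r): α-rule — add (q \to q), r.
((\lnot r \lor (r \lor p)) \leftrightarrow \lnot (\lnot p \land r)): β-rule — branch into (\lnot r \lor (r \lor p)), \lnot (\lnot p \land r)  //  \lnot (\lnot r \lor (r \lor p)), \lnot \lnot (\lnot p \land r).
  branch 1 (add (\lnot r \lor (r \lor p)), \lnot (\lnot p \land r)):
    (p \to \lnot p): β-rule — branch into \lnot p  //  \lnot p.
      branch 1.1 (add \lnot p):
        (q \to q): β-rule — branch into \lnot q  //  q.
          branch 1.1.1 (add \lnot q):
            (\lnot r \lor (r \lor p)): β-rule — branch into \lnot r  //  (r \lor p).
              branch 1.1.1.1 (add \lnot r):
                × closes — contains both r and \lnot r.
              branch 1.1.1.2 (add (r \lor p)):
                \lnot (\lnot p \land r): β-rule — branch into \lnot \lnot p  //  \lnot r.
                  branch 1.1.1.2.1 (add \lnot \lnot p):
                    × closes — contains both p and \lnot p.
                  branch 1.1.1.2.2 (add \lnot r):
                    × closes — contains both r and \lnot r.
          branch 1.1.2 (add q):
            (\lnot r \lor (r \lor p)): β-rule — branch into \lnot r  //  (r \lor p).
              branch 1.1.2.1 (add \lnot r):
                × closes — contains both r and \lnot r.
              branch 1.1.2.2 (add (r \lor p)):
                \lnot (\lnot p \land r): β-rule — branch into \lnot \lnot p  //  \lnot r.
                  branch 1.1.2.2.1 (add \lnot \lnot p):
                    × closes — contains both p and \lnot p.
                  branch 1.1.2.2.2 (add \lnot r):
                    × closes — contains both r and \lnot r.
      branch 1.2 (add \lnot p):
        (q \to q): β-rule — branch into \lnot q  //  q.
          branch 1.2.1 (add \lnot q):
            (\lnot r \lor (r \lor p)): β-rule — branch into \lnot r  //  (r \lor p).
              branch 1.2.1.1 (add \lnot r):
                × closes — contains both r and \lnot r.
              branch 1.2.1.2 (add (r \lor p)):
                \lnot (\lnot p \land r): β-rule — branch into \lnot \lnot p  //  \lnot r.
                  branch 1.2.1.2.1 (add \lnot \lnot p):
                    × closes — contains both p and \lnot p.
                  branch 1.2.1.2.2 (add \lnot r):
                    × closes — contains both r and \lnot r.
          branch 1.2.2 (add q):
            (\lnot r \lor (r \lor p)): β-rule — branch into \lnot r  //  (r \lor p).
              branch 1.2.2.1 (add \lnot r):
                × closes — contains both r and \lnot r.
              branch 1.2.2.2 (add (r \lor p)):
                \lnot (\lnot p \land r): β-rule — branch into \lnot \lnot p  //  \lnot r.
                  branch 1.2.2.2.1 (add \lnot \lnot p):
                    × closes — contains both p and \lnot p.
                  branch 1.2.2.2.2 (add \lnot r):
                    × closes — contains both r and \lnot r.
  branch 2 (add \lnot (\lnot r \lor (r \lor p)), \lnot \lnot (\lnot p \land r)):
    \lnot (\lnot r \lor (r \lor p)): α-rule — add \lnot \lnot r, \lnot (r \lor p).
    \lnot \lnot (\lnot p \land r): α-rule — add \lnot p, r.
    \lnot (r \lor p): α-rule — add \lnot r, \lnot p.
    × closes — contains both r and \lnot r.
All 13 branches close.
No open branches: the formula has 0 satisfying assignments.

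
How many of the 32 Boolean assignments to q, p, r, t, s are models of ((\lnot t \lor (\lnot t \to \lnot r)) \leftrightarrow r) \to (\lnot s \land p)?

20

Initial set: {(((\lnot t \lor (\lnot t \to \lnot r)) \leftrightarrow r) \to (\lnot s \land p))}.
(((\lnot t \lor (\lnot t \to \lnot r)) \leftrightarrow r) \to (\lnot s \land p)): β-rule — branch into \lnot ((\lnot t \lor (\lnot t \to \lnot r)) \leftrightarrow r)  //  (\lnot s \land p).
  branch 1 (add \lnot ((\lnot t \lor (\lnot t \to \lnot r)) \leftrightarrow r)):
    \lnot ((\lnot t \lor (\lnot t \to \lnot r)) \leftrightarrow r): β-rule — branch into (\lnot t \lor (\lnot t \to \lnot r)), \lnot r  //  \lnot (\lnot t \lor (\lnot t \to \lnot r)), r.
      branch 1.1 (add (\lnot t \lor (\lnot t \to \lnot r)), \lnot r):
        (\lnot t \lor (\lnot t \to \lnot r)): β-rule — branch into \lnot t  //  (\lnot t \to \lnot r).
          branch 1.1.1 (add \lnot t):
            ○ open, literals {r=F, t=F}.
          branch 1.1.2 (add (\lnot t \to \lnot r)):
            (\lnot t \to \lnot r): β-rule — branch into \lnot \lnot t  //  \lnot r.
              branch 1.1.2.1 (add \lnot \lnot t):
                ○ open, literals {r=F, t=T}.
              branch 1.1.2.2 (add \lnot r):
                ○ open, literals {r=F}.
      branch 1.2 (add \lnot (\lnot t \lor (\lnot t \to \lnot r)), r):
        \lnot (\lnot t \lor (\lnot t \to \lnot r)): α-rule — add \lnot \lnot t, \lnot (\lnot t \to \lnot r).
        \lnot (\lnot t \to \lnot r): α-rule — add \lnot t, \lnot \lnot r.
        × closes — contains both t and \lnot t.
  branch 2 (add (\lnot s \land p)):
    (\lnot s \land p): α-rule — add \lnot s, p.
    ○ open, literals {p=T, s=F}.
1 branch closed, 4 open.
Each open branch fixes some atoms; the unmentioned ones are free. Counting distinct full assignments: branch {r=F, t=F} (q, p, s) contributes 8 new; branch {r=F, t=T} (q, p, s) contributes 8 new; branch {r=F} (q, p, t, s) contributes 0 new; branch {p=T, s=F} (q, r, t) contributes 4 new. Total: 20.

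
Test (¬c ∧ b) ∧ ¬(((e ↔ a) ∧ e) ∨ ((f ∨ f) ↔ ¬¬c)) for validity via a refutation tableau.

Assume the negation and expand:
Initial set: {¬((¬c ∧ b) ∧ ¬(((e ↔ a) ∧ e) ∨ ((f ∨ f) ↔ ¬¬c)))}.
¬((¬c ∧ b) ∧ ¬(((e ↔ a) ∧ e) ∨ ((f ∨ f) ↔ ¬¬c))): β-rule — branch into ¬(¬c ∧ b)  //  ¬¬(((e ↔ a) ∧ e) ∨ ((f ∨ f) ↔ ¬¬c)).
  branch 1 (add ¬(¬c ∧ b)):
    ¬(¬c ∧ b): β-rule — branch into ¬¬c  //  ¬b.
      branch 1.1 (add ¬¬c):
        ○ open, literals {c=1}.
      branch 1.2 (add ¬b):
        ○ open, literals {b=0}.
  branch 2 (add ¬¬(((e ↔ a) ∧ e) ∨ ((f ∨ f) ↔ ¬¬c))):
    ¬¬(((e ↔ a) ∧ e) ∨ ((f ∨ f) ↔ ¬¬c)): β-rule — branch into ((e ↔ a) ∧ e)  //  ((f ∨ f) ↔ ¬¬c).
      branch 2.1 (add ((e ↔ a) ∧ e)):
        ((e ↔ a) ∧ e): α-rule — add (e ↔ a), e.
        (e ↔ a): β-rule — branch into e, a  //  ¬e, ¬a.
          branch 2.1.1 (add e, a):
            ○ open, literals {a=1, e=1}.
          branch 2.1.2 (add ¬e, ¬a):
            × closes — contains both e and ¬e.
      branch 2.2 (add ((f ∨ f) ↔ ¬¬c)):
        ((f ∨ f) ↔ ¬¬c): β-rule — branch into (f ∨ f), ¬¬c  //  ¬(f ∨ f), ¬¬¬c.
          branch 2.2.1 (add (f ∨ f), ¬¬c):
            ¬¬c: drop double negation, giving c.
            (f ∨ f): β-rule — branch into f  //  f.
              branch 2.2.1.1 (add f):
                ○ open, literals {c=1, f=1}.
              branch 2.2.1.2 (add f):
                ○ open, literals {c=1, f=1}.
          branch 2.2.2 (add ¬(f ∨ f), ¬¬¬c):
            ¬(f ∨ f): α-rule — add ¬f, ¬f.
            ¬¬¬c: drop double negation, giving ¬c.
            ○ open, literals {c=0, f=0}.
1 branch closed, 6 open.
An open branch gives a countermodel: c=1 (unmentioned atoms arbitrary); under it the original formula is false.

Not valid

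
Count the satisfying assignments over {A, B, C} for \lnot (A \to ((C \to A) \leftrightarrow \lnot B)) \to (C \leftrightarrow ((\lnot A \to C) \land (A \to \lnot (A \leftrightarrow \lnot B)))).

7

Initial set: {(\lnot (A \to ((C \to A) \leftrightarrow \lnot B)) \to (C \leftrightarrow ((\lnot A \to C) \land (A \to \lnot (A \leftrightarrow \lnot B)))))}.
(\lnot (A \to ((C \to A) \leftrightarrow \lnot B)) \to (C \leftrightarrow ((\lnot A \to C) \land (A \to \lnot (A \leftrightarrow \lnot B))))): β-rule — branch into \lnot \lnot (A \to ((C \to A) \leftrightarrow \lnot B))  //  (C \leftrightarrow ((\lnot A \to C) \land (A \to \lnot (A \leftrightarrow \lnot B)))).
  branch 1 (add \lnot \lnot (A \to ((C \to A) \leftrightarrow \lnot B))):
    \lnot \lnot (A \to ((C \to A) \leftrightarrow \lnot B)): β-rule — branch into \lnot A  //  ((C \to A) \leftrightarrow \lnot B).
      branch 1.1 (add \lnot A):
        ○ open, literals {A=false}.
      branch 1.2 (add ((C \to A) \leftrightarrow \lnot B)):
        ((C \to A) \leftrightarrow \lnot B): β-rule — branch into (C \to A), \lnot B  //  \lnot (C \to A), \lnot \lnot B.
          branch 1.2.1 (add (C \to A), \lnot B):
            (C \to A): β-rule — branch into \lnot C  //  A.
              branch 1.2.1.1 (add \lnot C):
                ○ open, literals {B=false, C=false}.
              branch 1.2.1.2 (add A):
                ○ open, literals {A=true, B=false}.
          branch 1.2.2 (add \lnot (C \to A), \lnot \lnot B):
            \lnot (C \to A): α-rule — add C, \lnot A.
            ○ open, literals {A=false, B=true, C=true}.
  branch 2 (add (C \leftrightarrow ((\lnot A \to C) \land (A \to \lnot (A \leftrightarrow \lnot B))))):
    (C \leftrightarrow ((\lnot A \to C) \land (A \to \lnot (A \leftrightarrow \lnot B)))): β-rule — branch into C, ((\lnot A \to C) \land (A \to \lnot (A \leftrightarrow \lnot B)))  //  \lnot C, \lnot ((\lnot A \to C) \land (A \to \lnot (A \leftrightarrow \lnot B))).
      branch 2.1 (add C, ((\lnot A \to C) \land (A \to \lnot (A \leftrightarrow \lnot B)))):
        ((\lnot A \to C) \land (A \to \lnot (A \leftrightarrow \lnot B))): α-rule — add (\lnot A \to C), (A \to \lnot (A \leftrightarrow \lnot B)).
        (\lnot A \to C): β-rule — branch into \lnot \lnot A  //  C.
          branch 2.1.1 (add \lnot \lnot A):
            (A \to \lnot (A \leftrightarrow \lnot B)): β-rule — branch into \lnot A  //  \lnot (A \leftrightarrow \lnot B).
              branch 2.1.1.1 (add \lnot A):
                × closes — contains both A and \lnot A.
              branch 2.1.1.2 (add \lnot (A \leftrightarrow \lnot B)):
                \lnot (A \leftrightarrow \lnot B): β-rule — branch into A, \lnot \lnot B  //  \lnot A, \lnot B.
                  branch 2.1.1.2.1 (add A, \lnot \lnot B):
                    ○ open, literals {A=true, B=true, C=true}.
                  branch 2.1.1.2.2 (add \lnot A, \lnot B):
                    × closes — contains both A and \lnot A.
          branch 2.1.2 (add C):
            (A \to \lnot (A \leftrightarrow \lnot B)): β-rule — branch into \lnot A  //  \lnot (A \leftrightarrow \lnot B).
              branch 2.1.2.1 (add \lnot A):
                ○ open, literals {A=false, C=true}.
              branch 2.1.2.2 (add \lnot (A \leftrightarrow \lnot B)):
                \lnot (A \leftrightarrow \lnot B): β-rule — branch into A, \lnot \lnot B  //  \lnot A, \lnot B.
                  branch 2.1.2.2.1 (add A, \lnot \lnot B):
                    ○ open, literals {A=true, B=true, C=true}.
                  branch 2.1.2.2.2 (add \lnot A, \lnot B):
                    ○ open, literals {A=false, B=false, C=true}.
      branch 2.2 (add \lnot C, \lnot ((\lnot A \to C) \land (A \to \lnot (A \leftrightarrow \lnot B)))):
        \lnot ((\lnot A \to C) \land (A \to \lnot (A \leftrightarrow \lnot B))): β-rule — branch into \lnot (\lnot A \to C)  //  \lnot (A \to \lnot (A \leftrightarrow \lnot B)).
          branch 2.2.1 (add \lnot (\lnot A \to C)):
            \lnot (\lnot A \to C): α-rule — add \lnot A, \lnot C.
            ○ open, literals {A=false, C=false}.
          branch 2.2.2 (add \lnot (A \to \lnot (A \leftrightarrow \lnot B))):
            \lnot (A \to \lnot (A \leftrightarrow \lnot B)): α-rule — add A, \lnot \lnot (A \leftrightarrow \lnot B).
            \lnot \lnot (A \leftrightarrow \lnot B): β-rule — branch into A, \lnot B  //  \lnot A, \lnot \lnot B.
              branch 2.2.2.1 (add A, \lnot B):
                ○ open, literals {A=true, B=false, C=false}.
              branch 2.2.2.2 (add \lnot A, \lnot \lnot B):
                × closes — contains both A and \lnot A.
3 branches closed, 10 open.
Each open branch fixes some atoms; the unmentioned ones are free. Counting distinct full assignments: branch {A=false} (B, C) contributes 4 new; branch {B=false, C=false} (A) contributes 1 new; branch {A=true, B=false} (C) contributes 1 new; branch {A=false, B=true, C=true} (none free) contributes 0 new; branch {A=true, B=true, C=true} (none free) contributes 1 new; branch {A=false, C=true} (B) contributes 0 new; branch {A=true, B=true, C=true} (none free) contributes 0 new; branch {A=false, B=false, C=true} (none free) contributes 0 new; branch {A=false, C=false} (B) contributes 0 new; branch {A=true, B=false, C=false} (none free) contributes 0 new. Total: 7.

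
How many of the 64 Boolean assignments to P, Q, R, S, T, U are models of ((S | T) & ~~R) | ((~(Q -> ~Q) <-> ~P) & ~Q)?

Initial set: {(((S | T) & ~~R) | ((~(Q -> ~Q) <-> ~P) & ~Q))}.
(((S | T) & ~~R) | ((~(Q -> ~Q) <-> ~P) & ~Q)): β-rule — branch into ((S | T) & ~~R)  //  ((~(Q -> ~Q) <-> ~P) & ~Q).
  branch 1 (add ((S | T) & ~~R)):
    ((S | T) & ~~R): α-rule — add (S | T), ~~R.
    ~~R: drop double negation, giving R.
    (S | T): β-rule — branch into S  //  T.
      branch 1.1 (add S):
        ○ open, literals {R=1, S=1}.
      branch 1.2 (add T):
        ○ open, literals {R=1, T=1}.
  branch 2 (add ((~(Q -> ~Q) <-> ~P) & ~Q)):
    ((~(Q -> ~Q) <-> ~P) & ~Q): α-rule — add (~(Q -> ~Q) <-> ~P), ~Q.
    (~(Q -> ~Q) <-> ~P): β-rule — branch into ~(Q -> ~Q), ~P  //  ~~(Q -> ~Q), ~~P.
      branch 2.1 (add ~(Q -> ~Q), ~P):
        ~(Q -> ~Q): α-rule — add Q, ~~Q.
        × closes — contains both Q and ~Q.
      branch 2.2 (add ~~(Q -> ~Q), ~~P):
        ~~(Q -> ~Q): β-rule — branch into ~Q  //  ~Q.
          branch 2.2.1 (add ~Q):
            ○ open, literals {P=1, Q=0}.
          branch 2.2.2 (add ~Q):
            ○ open, literals {P=1, Q=0}.
1 branch closed, 4 open.
Each open branch fixes some atoms; the unmentioned ones are free. Counting distinct full assignments: branch {R=1, S=1} (P, Q, T, U) contributes 16 new; branch {R=1, T=1} (P, Q, S, U) contributes 8 new; branch {P=1, Q=0} (R, S, T, U) contributes 10 new; branch {P=1, Q=0} (R, S, T, U) contributes 0 new. Total: 34.

34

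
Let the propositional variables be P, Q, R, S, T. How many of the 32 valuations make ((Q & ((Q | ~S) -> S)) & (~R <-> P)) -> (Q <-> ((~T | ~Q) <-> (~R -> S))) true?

Initial set: {(((Q & ((Q | ~S) -> S)) & (~R <-> P)) -> (Q <-> ((~T | ~Q) <-> (~R -> S))))}.
(((Q & ((Q | ~S) -> S)) & (~R <-> P)) -> (Q <-> ((~T | ~Q) <-> (~R -> S)))): β-rule — branch into ~((Q & ((Q | ~S) -> S)) & (~R <-> P))  //  (Q <-> ((~T | ~Q) <-> (~R -> S))).
  branch 1 (add ~((Q & ((Q | ~S) -> S)) & (~R <-> P))):
    ~((Q & ((Q | ~S) -> S)) & (~R <-> P)): β-rule — branch into ~(Q & ((Q | ~S) -> S))  //  ~(~R <-> P).
      branch 1.1 (add ~(Q & ((Q | ~S) -> S))):
        ~(Q & ((Q | ~S) -> S)): β-rule — branch into ~Q  //  ~((Q | ~S) -> S).
          branch 1.1.1 (add ~Q):
            ○ open, literals {Q=0}.
          branch 1.1.2 (add ~((Q | ~S) -> S)):
            ~((Q | ~S) -> S): α-rule — add (Q | ~S), ~S.
            (Q | ~S): β-rule — branch into Q  //  ~S.
              branch 1.1.2.1 (add Q):
                ○ open, literals {Q=1, S=0}.
              branch 1.1.2.2 (add ~S):
                ○ open, literals {S=0}.
      branch 1.2 (add ~(~R <-> P)):
        ~(~R <-> P): β-rule — branch into ~R, ~P  //  ~~R, P.
          branch 1.2.1 (add ~R, ~P):
            ○ open, literals {P=0, R=0}.
          branch 1.2.2 (add ~~R, P):
            ○ open, literals {P=1, R=1}.
  branch 2 (add (Q <-> ((~T | ~Q) <-> (~R -> S)))):
    (Q <-> ((~T | ~Q) <-> (~R -> S))): β-rule — branch into Q, ((~T | ~Q) <-> (~R -> S))  //  ~Q, ~((~T | ~Q) <-> (~R -> S)).
      branch 2.1 (add Q, ((~T | ~Q) <-> (~R -> S))):
        ((~T | ~Q) <-> (~R -> S)): β-rule — branch into (~T | ~Q), (~R -> S)  //  ~(~T | ~Q), ~(~R -> S).
          branch 2.1.1 (add (~T | ~Q), (~R -> S)):
            (~T | ~Q): β-rule — branch into ~T  //  ~Q.
              branch 2.1.1.1 (add ~T):
                (~R -> S): β-rule — branch into ~~R  //  S.
                  branch 2.1.1.1.1 (add ~~R):
                    ○ open, literals {Q=1, R=1, T=0}.
                  branch 2.1.1.1.2 (add S):
                    ○ open, literals {Q=1, S=1, T=0}.
              branch 2.1.1.2 (add ~Q):
                × closes — contains both Q and ~Q.
          branch 2.1.2 (add ~(~T | ~Q), ~(~R -> S)):
            ~(~T | ~Q): α-rule — add ~~T, ~~Q.
            ~(~R -> S): α-rule — add ~R, ~S.
            ○ open, literals {Q=1, R=0, S=0, T=1}.
      branch 2.2 (add ~Q, ~((~T | ~Q) <-> (~R -> S))):
        ~((~T | ~Q) <-> (~R -> S)): β-rule — branch into (~T | ~Q), ~(~R -> S)  //  ~(~T | ~Q), (~R -> S).
          branch 2.2.1 (add (~T | ~Q), ~(~R -> S)):
            ~(~R -> S): α-rule — add ~R, ~S.
            (~T | ~Q): β-rule — branch into ~T  //  ~Q.
              branch 2.2.1.1 (add ~T):
                ○ open, literals {Q=0, R=0, S=0, T=0}.
              branch 2.2.1.2 (add ~Q):
                ○ open, literals {Q=0, R=0, S=0}.
          branch 2.2.2 (add ~(~T | ~Q), (~R -> S)):
            ~(~T | ~Q): α-rule — add ~~T, ~~Q.
            × closes — contains both Q and ~Q.
2 branches closed, 10 open.
Each open branch fixes some atoms; the unmentioned ones are free. Counting distinct full assignments: branch {Q=0} (P, R, S, T) contributes 16 new; branch {Q=1, S=0} (P, R, T) contributes 8 new; branch {S=0} (P, Q, R, T) contributes 0 new; branch {P=0, R=0} (Q, S, T) contributes 2 new; branch {P=1, R=1} (Q, S, T) contributes 2 new; branch {Q=1, R=1, T=0} (P, S) contributes 1 new; branch {Q=1, S=1, T=0} (P, R) contributes 1 new; branch {Q=1, R=0, S=0, T=1} (P) contributes 0 new; branch {Q=0, R=0, S=0, T=0} (P) contributes 0 new; branch {Q=0, R=0, S=0} (P, T) contributes 0 new. Total: 30.

30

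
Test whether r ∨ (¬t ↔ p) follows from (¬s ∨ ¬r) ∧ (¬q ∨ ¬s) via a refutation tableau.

Initial set: {((¬s ∨ ¬r) ∧ (¬q ∨ ¬s)); ¬(r ∨ (¬t ↔ p))}.
((¬s ∨ ¬r) ∧ (¬q ∨ ¬s)): α-rule — add (¬s ∨ ¬r), (¬q ∨ ¬s).
¬(r ∨ (¬t ↔ p)): α-rule — add ¬r, ¬(¬t ↔ p).
(¬s ∨ ¬r): β-rule — branch into ¬s  //  ¬r.
  branch 1 (add ¬s):
    (¬q ∨ ¬s): β-rule — branch into ¬q  //  ¬s.
      branch 1.1 (add ¬q):
        ¬(¬t ↔ p): β-rule — branch into ¬t, ¬p  //  ¬¬t, p.
          branch 1.1.1 (add ¬t, ¬p):
            ○ open, literals {p=false, q=false, r=false, s=false, t=false}.
          branch 1.1.2 (add ¬¬t, p):
            ○ open, literals {p=true, q=false, r=false, s=false, t=true}.
      branch 1.2 (add ¬s):
        ¬(¬t ↔ p): β-rule — branch into ¬t, ¬p  //  ¬¬t, p.
          branch 1.2.1 (add ¬t, ¬p):
            ○ open, literals {p=false, r=false, s=false, t=false}.
          branch 1.2.2 (add ¬¬t, p):
            ○ open, literals {p=true, r=false, s=false, t=true}.
  branch 2 (add ¬r):
    (¬q ∨ ¬s): β-rule — branch into ¬q  //  ¬s.
      branch 2.1 (add ¬q):
        ¬(¬t ↔ p): β-rule — branch into ¬t, ¬p  //  ¬¬t, p.
          branch 2.1.1 (add ¬t, ¬p):
            ○ open, literals {p=false, q=false, r=false, t=false}.
          branch 2.1.2 (add ¬¬t, p):
            ○ open, literals {p=true, q=false, r=false, t=true}.
      branch 2.2 (add ¬s):
        ¬(¬t ↔ p): β-rule — branch into ¬t, ¬p  //  ¬¬t, p.
          branch 2.2.1 (add ¬t, ¬p):
            ○ open, literals {p=false, r=false, s=false, t=false}.
          branch 2.2.2 (add ¬¬t, p):
            ○ open, literals {p=true, r=false, s=false, t=true}.
0 branches closed, 8 open.
An open branch gives a countermodel: p=false, q=false, r=false, s=false, t=false (unmentioned atoms arbitrary); the premises hold there but the conclusion fails.

No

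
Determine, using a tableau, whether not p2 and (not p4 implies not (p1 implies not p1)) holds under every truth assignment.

Not valid

Assume the negation and expand:
Initial set: {not (not p2 and (not p4 implies not (p1 implies not p1)))}.
not (not p2 and (not p4 implies not (p1 implies not p1))): β-rule — branch into not not p2  //  not (not p4 implies not (p1 implies not p1)).
  branch 1 (add not not p2):
    ○ open, literals {p2=1}.
  branch 2 (add not (not p4 implies not (p1 implies not p1))):
    not (not p4 implies not (p1 implies not p1)): α-rule — add not p4, not not (p1 implies not p1).
    not not (p1 implies not p1): β-rule — branch into not p1  //  not p1.
      branch 2.1 (add not p1):
        ○ open, literals {p1=0, p4=0}.
      branch 2.2 (add not p1):
        ○ open, literals {p1=0, p4=0}.
0 branches closed, 3 open.
An open branch gives a countermodel: p2=1 (unmentioned atoms arbitrary); under it the original formula is false.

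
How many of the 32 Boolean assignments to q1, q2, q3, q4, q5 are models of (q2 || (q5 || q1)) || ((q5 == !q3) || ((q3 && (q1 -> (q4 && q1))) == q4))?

Initial set: {((q2 || (q5 || q1)) || ((q5 == !q3) || ((q3 && (q1 -> (q4 && q1))) == q4)))}.
((q2 || (q5 || q1)) || ((q5 == !q3) || ((q3 && (q1 -> (q4 && q1))) == q4))): β-rule — branch into (q2 || (q5 || q1))  //  ((q5 == !q3) || ((q3 && (q1 -> (q4 && q1))) == q4)).
  branch 1 (add (q2 || (q5 || q1))):
    (q2 || (q5 || q1)): β-rule — branch into q2  //  (q5 || q1).
      branch 1.1 (add q2):
        ○ open, literals {q2=T}.
      branch 1.2 (add (q5 || q1)):
        (q5 || q1): β-rule — branch into q5  //  q1.
          branch 1.2.1 (add q5):
            ○ open, literals {q5=T}.
          branch 1.2.2 (add q1):
            ○ open, literals {q1=T}.
  branch 2 (add ((q5 == !q3) || ((q3 && (q1 -> (q4 && q1))) == q4))):
    ((q5 == !q3) || ((q3 && (q1 -> (q4 && q1))) == q4)): β-rule — branch into (q5 == !q3)  //  ((q3 && (q1 -> (q4 && q1))) == q4).
      branch 2.1 (add (q5 == !q3)):
        (q5 == !q3): β-rule — branch into q5, !q3  //  !q5, !!q3.
          branch 2.1.1 (add q5, !q3):
            ○ open, literals {q3=F, q5=T}.
          branch 2.1.2 (add !q5, !!q3):
            ○ open, literals {q3=T, q5=F}.
      branch 2.2 (add ((q3 && (q1 -> (q4 && q1))) == q4)):
        ((q3 && (q1 -> (q4 && q1))) == q4): β-rule — branch into (q3 && (q1 -> (q4 && q1))), q4  //  !(q3 && (q1 -> (q4 && q1))), !q4.
          branch 2.2.1 (add (q3 && (q1 -> (q4 && q1))), q4):
            (q3 && (q1 -> (q4 && q1))): α-rule — add q3, (q1 -> (q4 && q1)).
            (q1 -> (q4 && q1)): β-rule — branch into !q1  //  (q4 && q1).
              branch 2.2.1.1 (add !q1):
                ○ open, literals {q1=F, q3=T, q4=T}.
              branch 2.2.1.2 (add (q4 && q1)):
                (q4 && q1): α-rule — add q4, q1.
                ○ open, literals {q1=T, q3=T, q4=T}.
          branch 2.2.2 (add !(q3 && (q1 -> (q4 && q1))), !q4):
            !(q3 && (q1 -> (q4 && q1))): β-rule — branch into !q3  //  !(q1 -> (q4 && q1)).
              branch 2.2.2.1 (add !q3):
                ○ open, literals {q3=F, q4=F}.
              branch 2.2.2.2 (add !(q1 -> (q4 && q1))):
                !(q1 -> (q4 && q1)): α-rule — add q1, !(q4 && q1).
                !(q4 && q1): β-rule — branch into !q4  //  !q1.
                  branch 2.2.2.2.1 (add !q4):
                    ○ open, literals {q1=T, q4=F}.
                  branch 2.2.2.2.2 (add !q1):
                    × closes — contains both q1 and !q1.
1 branch closed, 9 open.
Each open branch fixes some atoms; the unmentioned ones are free. Counting distinct full assignments: branch {q2=T} (q1, q3, q4, q5) contributes 16 new; branch {q5=T} (q1, q2, q3, q4) contributes 8 new; branch {q1=T} (q2, q3, q4, q5) contributes 4 new; branch {q3=F, q5=T} (q1, q2, q4) contributes 0 new; branch {q3=T, q5=F} (q1, q2, q4) contributes 2 new; branch {q1=F, q3=T, q4=T} (q2, q5) contributes 0 new; branch {q1=T, q3=T, q4=T} (q2, q5) contributes 0 new; branch {q3=F, q4=F} (q1, q2, q5) contributes 1 new; branch {q1=T, q4=F} (q2, q3, q5) contributes 0 new. Total: 31.

31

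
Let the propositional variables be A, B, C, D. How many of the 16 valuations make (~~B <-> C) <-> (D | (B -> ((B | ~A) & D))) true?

Initial set: {((~~B <-> C) <-> (D | (B -> ((B | ~A) & D))))}.
((~~B <-> C) <-> (D | (B -> ((B | ~A) & D)))): β-rule — branch into (~~B <-> C), (D | (B -> ((B | ~A) & D)))  //  ~(~~B <-> C), ~(D | (B -> ((B | ~A) & D))).
  branch 1 (add (~~B <-> C), (D | (B -> ((B | ~A) & D)))):
    (~~B <-> C): β-rule — branch into ~~B, C  //  ~~~B, ~C.
      branch 1.1 (add ~~B, C):
        ~~B: drop double negation, giving B.
        (D | (B -> ((B | ~A) & D))): β-rule — branch into D  //  (B -> ((B | ~A) & D)).
          branch 1.1.1 (add D):
            ○ open, literals {B=T, C=T, D=T}.
          branch 1.1.2 (add (B -> ((B | ~A) & D))):
            (B -> ((B | ~A) & D)): β-rule — branch into ~B  //  ((B | ~A) & D).
              branch 1.1.2.1 (add ~B):
                × closes — contains both B and ~B.
              branch 1.1.2.2 (add ((B | ~A) & D)):
                ((B | ~A) & D): α-rule — add (B | ~A), D.
                (B | ~A): β-rule — branch into B  //  ~A.
                  branch 1.1.2.2.1 (add B):
                    ○ open, literals {B=T, C=T, D=T}.
                  branch 1.1.2.2.2 (add ~A):
                    ○ open, literals {A=F, B=T, C=T, D=T}.
      branch 1.2 (add ~~~B, ~C):
        ~~~B: drop double negation, giving ~B.
        (D | (B -> ((B | ~A) & D))): β-rule — branch into D  //  (B -> ((B | ~A) & D)).
          branch 1.2.1 (add D):
            ○ open, literals {B=F, C=F, D=T}.
          branch 1.2.2 (add (B -> ((B | ~A) & D))):
            (B -> ((B | ~A) & D)): β-rule — branch into ~B  //  ((B | ~A) & D).
              branch 1.2.2.1 (add ~B):
                ○ open, literals {B=F, C=F}.
              branch 1.2.2.2 (add ((B | ~A) & D)):
                ((B | ~A) & D): α-rule — add (B | ~A), D.
                (B | ~A): β-rule — branch into B  //  ~A.
                  branch 1.2.2.2.1 (add B):
                    × closes — contains both B and ~B.
                  branch 1.2.2.2.2 (add ~A):
                    ○ open, literals {A=F, B=F, C=F, D=T}.
  branch 2 (add ~(~~B <-> C), ~(D | (B -> ((B | ~A) & D)))):
    ~(D | (B -> ((B | ~A) & D))): α-rule — add ~D, ~(B -> ((B | ~A) & D)).
    ~(B -> ((B | ~A) & D)): α-rule — add B, ~((B | ~A) & D).
    ~(~~B <-> C): β-rule — branch into ~~B, ~C  //  ~~~B, C.
      branch 2.1 (add ~~B, ~C):
        ~~B: drop double negation, giving B.
        ~((B | ~A) & D): β-rule — branch into ~(B | ~A)  //  ~D.
          branch 2.1.1 (add ~(B | ~A)):
            ~(B | ~A): α-rule — add ~B, ~~A.
            × closes — contains both B and ~B.
          branch 2.1.2 (add ~D):
            ○ open, literals {B=T, C=F, D=F}.
      branch 2.2 (add ~~~B, C):
        ~~~B: drop double negation, giving ~B.
        × closes — contains both B and ~B.
4 branches closed, 7 open.
Each open branch fixes some atoms; the unmentioned ones are free. Counting distinct full assignments: branch {B=T, C=T, D=T} (A) contributes 2 new; branch {B=T, C=T, D=T} (A) contributes 0 new; branch {A=F, B=T, C=T, D=T} (none free) contributes 0 new; branch {B=F, C=F, D=T} (A) contributes 2 new; branch {B=F, C=F} (A, D) contributes 2 new; branch {A=F, B=F, C=F, D=T} (none free) contributes 0 new; branch {B=T, C=F, D=F} (A) contributes 2 new. Total: 8.

8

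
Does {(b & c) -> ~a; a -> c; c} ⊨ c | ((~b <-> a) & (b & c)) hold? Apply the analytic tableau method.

Yes

Initial set: {((b & c) -> ~a); (a -> c); c; ~(c | ((~b <-> a) & (b & c)))}.
~(c | ((~b <-> a) & (b & c))): α-rule — add ~c, ~((~b <-> a) & (b & c)).
× closes — contains both c and ~c.
All 1 branch closes.
Every branch closed, so the premises entail the conclusion.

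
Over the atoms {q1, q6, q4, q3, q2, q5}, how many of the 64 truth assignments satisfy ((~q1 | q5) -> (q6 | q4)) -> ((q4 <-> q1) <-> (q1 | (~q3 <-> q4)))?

Initial set: {(((~q1 | q5) -> (q6 | q4)) -> ((q4 <-> q1) <-> (q1 | (~q3 <-> q4))))}.
(((~q1 | q5) -> (q6 | q4)) -> ((q4 <-> q1) <-> (q1 | (~q3 <-> q4)))): β-rule — branch into ~((~q1 | q5) -> (q6 | q4))  //  ((q4 <-> q1) <-> (q1 | (~q3 <-> q4))).
  branch 1 (add ~((~q1 | q5) -> (q6 | q4))):
    ~((~q1 | q5) -> (q6 | q4)): α-rule — add (~q1 | q5), ~(q6 | q4).
    ~(q6 | q4): α-rule — add ~q6, ~q4.
    (~q1 | q5): β-rule — branch into ~q1  //  q5.
      branch 1.1 (add ~q1):
        ○ open, literals {q1=F, q4=F, q6=F}.
      branch 1.2 (add q5):
        ○ open, literals {q4=F, q5=T, q6=F}.
  branch 2 (add ((q4 <-> q1) <-> (q1 | (~q3 <-> q4)))):
    ((q4 <-> q1) <-> (q1 | (~q3 <-> q4))): β-rule — branch into (q4 <-> q1), (q1 | (~q3 <-> q4))  //  ~(q4 <-> q1), ~(q1 | (~q3 <-> q4)).
      branch 2.1 (add (q4 <-> q1), (q1 | (~q3 <-> q4))):
        (q4 <-> q1): β-rule — branch into q4, q1  //  ~q4, ~q1.
          branch 2.1.1 (add q4, q1):
            (q1 | (~q3 <-> q4)): β-rule — branch into q1  //  (~q3 <-> q4).
              branch 2.1.1.1 (add q1):
                ○ open, literals {q1=T, q4=T}.
              branch 2.1.1.2 (add (~q3 <-> q4)):
                (~q3 <-> q4): β-rule — branch into ~q3, q4  //  ~~q3, ~q4.
                  branch 2.1.1.2.1 (add ~q3, q4):
                    ○ open, literals {q1=T, q3=F, q4=T}.
                  branch 2.1.1.2.2 (add ~~q3, ~q4):
                    × closes — contains both q4 and ~q4.
          branch 2.1.2 (add ~q4, ~q1):
            (q1 | (~q3 <-> q4)): β-rule — branch into q1  //  (~q3 <-> q4).
              branch 2.1.2.1 (add q1):
                × closes — contains both q1 and ~q1.
              branch 2.1.2.2 (add (~q3 <-> q4)):
                (~q3 <-> q4): β-rule — branch into ~q3, q4  //  ~~q3, ~q4.
                  branch 2.1.2.2.1 (add ~q3, q4):
                    × closes — contains both q4 and ~q4.
                  branch 2.1.2.2.2 (add ~~q3, ~q4):
                    ○ open, literals {q1=F, q3=T, q4=F}.
      branch 2.2 (add ~(q4 <-> q1), ~(q1 | (~q3 <-> q4))):
        ~(q1 | (~q3 <-> q4)): α-rule — add ~q1, ~(~q3 <-> q4).
        ~(q4 <-> q1): β-rule — branch into q4, ~q1  //  ~q4, q1.
          branch 2.2.1 (add q4, ~q1):
            ~(~q3 <-> q4): β-rule — branch into ~q3, ~q4  //  ~~q3, q4.
              branch 2.2.1.1 (add ~q3, ~q4):
                × closes — contains both q4 and ~q4.
              branch 2.2.1.2 (add ~~q3, q4):
                ○ open, literals {q1=F, q3=T, q4=T}.
          branch 2.2.2 (add ~q4, q1):
            × closes — contains both q1 and ~q1.
5 branches closed, 6 open.
Each open branch fixes some atoms; the unmentioned ones are free. Counting distinct full assignments: branch {q1=F, q4=F, q6=F} (q3, q2, q5) contributes 8 new; branch {q4=F, q5=T, q6=F} (q1, q3, q2) contributes 4 new; branch {q1=T, q4=T} (q6, q3, q2, q5) contributes 16 new; branch {q1=T, q3=F, q4=T} (q6, q2, q5) contributes 0 new; branch {q1=F, q3=T, q4=F} (q6, q2, q5) contributes 4 new; branch {q1=F, q3=T, q4=T} (q6, q2, q5) contributes 8 new. Total: 40.

40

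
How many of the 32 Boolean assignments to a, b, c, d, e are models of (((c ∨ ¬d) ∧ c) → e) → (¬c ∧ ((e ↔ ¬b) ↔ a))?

Initial set: {((((c ∨ ¬d) ∧ c) → e) → (¬c ∧ ((e ↔ ¬b) ↔ a)))}.
((((c ∨ ¬d) ∧ c) → e) → (¬c ∧ ((e ↔ ¬b) ↔ a))): β-rule — branch into ¬(((c ∨ ¬d) ∧ c) → e)  //  (¬c ∧ ((e ↔ ¬b) ↔ a)).
  branch 1 (add ¬(((c ∨ ¬d) ∧ c) → e)):
    ¬(((c ∨ ¬d) ∧ c) → e): α-rule — add ((c ∨ ¬d) ∧ c), ¬e.
    ((c ∨ ¬d) ∧ c): α-rule — add (c ∨ ¬d), c.
    (c ∨ ¬d): β-rule — branch into c  //  ¬d.
      branch 1.1 (add c):
        ○ open, literals {c=1, e=0}.
      branch 1.2 (add ¬d):
        ○ open, literals {c=1, d=0, e=0}.
  branch 2 (add (¬c ∧ ((e ↔ ¬b) ↔ a))):
    (¬c ∧ ((e ↔ ¬b) ↔ a)): α-rule — add ¬c, ((e ↔ ¬b) ↔ a).
    ((e ↔ ¬b) ↔ a): β-rule — branch into (e ↔ ¬b), a  //  ¬(e ↔ ¬b), ¬a.
      branch 2.1 (add (e ↔ ¬b), a):
        (e ↔ ¬b): β-rule — branch into e, ¬b  //  ¬e, ¬¬b.
          branch 2.1.1 (add e, ¬b):
            ○ open, literals {a=1, b=0, c=0, e=1}.
          branch 2.1.2 (add ¬e, ¬¬b):
            ○ open, literals {a=1, b=1, c=0, e=0}.
      branch 2.2 (add ¬(e ↔ ¬b), ¬a):
        ¬(e ↔ ¬b): β-rule — branch into e, ¬¬b  //  ¬e, ¬b.
          branch 2.2.1 (add e, ¬¬b):
            ○ open, literals {a=0, b=1, c=0, e=1}.
          branch 2.2.2 (add ¬e, ¬b):
            ○ open, literals {a=0, b=0, c=0, e=0}.
0 branches closed, 6 open.
Each open branch fixes some atoms; the unmentioned ones are free. Counting distinct full assignments: branch {c=1, e=0} (a, b, d) contributes 8 new; branch {c=1, d=0, e=0} (a, b) contributes 0 new; branch {a=1, b=0, c=0, e=1} (d) contributes 2 new; branch {a=1, b=1, c=0, e=0} (d) contributes 2 new; branch {a=0, b=1, c=0, e=1} (d) contributes 2 new; branch {a=0, b=0, c=0, e=0} (d) contributes 2 new. Total: 16.

16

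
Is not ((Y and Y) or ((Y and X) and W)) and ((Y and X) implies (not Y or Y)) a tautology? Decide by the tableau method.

Not valid

Assume the negation and expand:
Initial set: {F (not ((Y and Y) or ((Y and X) and W)) and ((Y and X) implies (not Y or Y)))}.
F (not ((Y and Y) or ((Y and X) and W)) and ((Y and X) implies (not Y or Y))): β-rule — branch into F not ((Y and Y) or ((Y and X) and W))  //  F ((Y and X) implies (not Y or Y)).
  branch 1 (add F not ((Y and Y) or ((Y and X) and W))):
    F not ((Y and Y) or ((Y and X) and W)): β-rule — branch into T (Y and Y)  //  T ((Y and X) and W).
      branch 1.1 (add T (Y and Y)):
        T (Y and Y): α-rule — add T Y, T Y.
        ○ open, literals {Y=1}.
      branch 1.2 (add T ((Y and X) and W)):
        T ((Y and X) and W): α-rule — add T (Y and X), T W.
        T (Y and X): α-rule — add T Y, T X.
        ○ open, literals {W=1, X=1, Y=1}.
  branch 2 (add F ((Y and X) implies (not Y or Y))):
    F ((Y and X) implies (not Y or Y)): α-rule — add T (Y and X), F (not Y or Y).
    T (Y and X): α-rule — add T Y, T X.
    F (not Y or Y): α-rule — add F not Y, F Y.
    × closes — contains both Y and not Y.
1 branch closed, 2 open.
An open branch gives a countermodel: Y=1 (unmentioned atoms arbitrary); under it the original formula is false.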